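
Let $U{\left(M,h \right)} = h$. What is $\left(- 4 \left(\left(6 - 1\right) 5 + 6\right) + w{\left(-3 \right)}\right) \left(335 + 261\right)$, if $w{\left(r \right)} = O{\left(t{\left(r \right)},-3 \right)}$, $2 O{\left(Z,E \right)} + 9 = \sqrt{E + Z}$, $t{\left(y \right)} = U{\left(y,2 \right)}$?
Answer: $-76586 + 298 i \approx -76586.0 + 298.0 i$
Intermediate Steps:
$t{\left(y \right)} = 2$
$O{\left(Z,E \right)} = - \frac{9}{2} + \frac{\sqrt{E + Z}}{2}$
$w{\left(r \right)} = - \frac{9}{2} + \frac{i}{2}$ ($w{\left(r \right)} = - \frac{9}{2} + \frac{\sqrt{-3 + 2}}{2} = - \frac{9}{2} + \frac{\sqrt{-1}}{2} = - \frac{9}{2} + \frac{i}{2}$)
$\left(- 4 \left(\left(6 - 1\right) 5 + 6\right) + w{\left(-3 \right)}\right) \left(335 + 261\right) = \left(- 4 \left(\left(6 - 1\right) 5 + 6\right) - \left(\frac{9}{2} - \frac{i}{2}\right)\right) \left(335 + 261\right) = \left(- 4 \left(5 \cdot 5 + 6\right) - \left(\frac{9}{2} - \frac{i}{2}\right)\right) 596 = \left(- 4 \left(25 + 6\right) - \left(\frac{9}{2} - \frac{i}{2}\right)\right) 596 = \left(\left(-4\right) 31 - \left(\frac{9}{2} - \frac{i}{2}\right)\right) 596 = \left(-124 - \left(\frac{9}{2} - \frac{i}{2}\right)\right) 596 = \left(- \frac{257}{2} + \frac{i}{2}\right) 596 = -76586 + 298 i$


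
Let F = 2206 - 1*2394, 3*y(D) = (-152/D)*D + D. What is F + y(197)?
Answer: -173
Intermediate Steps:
y(D) = -152/3 + D/3 (y(D) = ((-152/D)*D + D)/3 = (-152 + D)/3 = -152/3 + D/3)
F = -188 (F = 2206 - 2394 = -188)
F + y(197) = -188 + (-152/3 + (1/3)*197) = -188 + (-152/3 + 197/3) = -188 + 15 = -173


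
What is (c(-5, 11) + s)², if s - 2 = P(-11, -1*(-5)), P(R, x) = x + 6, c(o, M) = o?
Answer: 64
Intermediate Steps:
P(R, x) = 6 + x
s = 13 (s = 2 + (6 - 1*(-5)) = 2 + (6 + 5) = 2 + 11 = 13)
(c(-5, 11) + s)² = (-5 + 13)² = 8² = 64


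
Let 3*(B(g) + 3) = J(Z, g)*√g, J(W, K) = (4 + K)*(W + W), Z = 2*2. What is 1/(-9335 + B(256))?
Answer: 3/5266 ≈ 0.00056969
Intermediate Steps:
Z = 4
J(W, K) = 2*W*(4 + K) (J(W, K) = (4 + K)*(2*W) = 2*W*(4 + K))
B(g) = -3 + √g*(32 + 8*g)/3 (B(g) = -3 + ((2*4*(4 + g))*√g)/3 = -3 + ((32 + 8*g)*√g)/3 = -3 + (√g*(32 + 8*g))/3 = -3 + √g*(32 + 8*g)/3)
1/(-9335 + B(256)) = 1/(-9335 + (-3 + 8*√256*(4 + 256)/3)) = 1/(-9335 + (-3 + (8/3)*16*260)) = 1/(-9335 + (-3 + 33280/3)) = 1/(-9335 + 33271/3) = 1/(5266/3) = 3/5266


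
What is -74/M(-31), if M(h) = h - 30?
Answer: 74/61 ≈ 1.2131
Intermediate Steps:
M(h) = -30 + h
-74/M(-31) = -74/(-30 - 31) = -74/(-61) = -74*(-1/61) = 74/61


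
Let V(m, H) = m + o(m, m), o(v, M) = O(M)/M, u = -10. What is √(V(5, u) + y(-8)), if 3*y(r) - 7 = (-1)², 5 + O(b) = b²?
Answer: √105/3 ≈ 3.4156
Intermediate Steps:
O(b) = -5 + b²
y(r) = 8/3 (y(r) = 7/3 + (⅓)*(-1)² = 7/3 + (⅓)*1 = 7/3 + ⅓ = 8/3)
o(v, M) = (-5 + M²)/M
V(m, H) = -5/m + 2*m (V(m, H) = m + (m - 5/m) = -5/m + 2*m)
√(V(5, u) + y(-8)) = √((-5/5 + 2*5) + 8/3) = √((-5*⅕ + 10) + 8/3) = √((-1 + 10) + 8/3) = √(9 + 8/3) = √(35/3) = √105/3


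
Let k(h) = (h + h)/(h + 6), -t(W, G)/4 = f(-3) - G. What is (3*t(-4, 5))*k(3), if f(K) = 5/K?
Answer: 160/3 ≈ 53.333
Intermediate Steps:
t(W, G) = 20/3 + 4*G (t(W, G) = -4*(5/(-3) - G) = -4*(5*(-1/3) - G) = -4*(-5/3 - G) = 20/3 + 4*G)
k(h) = 2*h/(6 + h) (k(h) = (2*h)/(6 + h) = 2*h/(6 + h))
(3*t(-4, 5))*k(3) = (3*(20/3 + 4*5))*(2*3/(6 + 3)) = (3*(20/3 + 20))*(2*3/9) = (3*(80/3))*(2*3*(1/9)) = 80*(2/3) = 160/3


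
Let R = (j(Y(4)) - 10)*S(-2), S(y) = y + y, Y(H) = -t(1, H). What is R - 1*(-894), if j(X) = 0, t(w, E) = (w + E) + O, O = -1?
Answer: 934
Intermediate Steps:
t(w, E) = -1 + E + w (t(w, E) = (w + E) - 1 = (E + w) - 1 = -1 + E + w)
Y(H) = -H (Y(H) = -(-1 + H + 1) = -H)
S(y) = 2*y
R = 40 (R = (0 - 10)*(2*(-2)) = -10*(-4) = 40)
R - 1*(-894) = 40 - 1*(-894) = 40 + 894 = 934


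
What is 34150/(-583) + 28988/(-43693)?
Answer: -1509015954/25473019 ≈ -59.240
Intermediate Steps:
34150/(-583) + 28988/(-43693) = 34150*(-1/583) + 28988*(-1/43693) = -34150/583 - 28988/43693 = -1509015954/25473019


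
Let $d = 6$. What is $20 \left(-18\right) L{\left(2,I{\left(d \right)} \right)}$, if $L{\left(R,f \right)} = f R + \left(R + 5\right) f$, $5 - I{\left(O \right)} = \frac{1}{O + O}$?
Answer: $-15930$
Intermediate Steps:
$I{\left(O \right)} = 5 - \frac{1}{2 O}$ ($I{\left(O \right)} = 5 - \frac{1}{O + O} = 5 - \frac{1}{2 O}$)
$L{\left(R,f \right)} = R f + f \left(5 + R\right)$ ($L{\left(R,f \right)} = R f + \left(5 + R\right) f = R f + f \left(5 + R\right)$)
$20 \left(-18\right) L{\left(2,I{\left(d \right)} \right)} = 20 \left(-18\right) \left(5 - \frac{1}{2 \cdot 6}\right) \left(5 + 2 \cdot 2\right) = - 360 \left(5 - \frac{1}{12}\right) \left(5 + 4\right) = - 360 \left(5 - \frac{1}{12}\right) 9 = - 360 \cdot \frac{59}{12} \cdot 9 = \left(-360\right) \frac{177}{4} = -15930$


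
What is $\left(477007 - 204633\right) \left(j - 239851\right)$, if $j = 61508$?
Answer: $-48575996282$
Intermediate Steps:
$\left(477007 - 204633\right) \left(j - 239851\right) = \left(477007 - 204633\right) \left(61508 - 239851\right) = 272374 \left(-178343\right) = -48575996282$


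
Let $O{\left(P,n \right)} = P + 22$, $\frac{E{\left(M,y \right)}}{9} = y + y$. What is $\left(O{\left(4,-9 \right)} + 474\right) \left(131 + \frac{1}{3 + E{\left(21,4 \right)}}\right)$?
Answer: $\frac{196520}{3} \approx 65507.0$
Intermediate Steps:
$E{\left(M,y \right)} = 18 y$ ($E{\left(M,y \right)} = 9 \left(y + y\right) = 9 \cdot 2 y = 18 y$)
$O{\left(P,n \right)} = 22 + P$
$\left(O{\left(4,-9 \right)} + 474\right) \left(131 + \frac{1}{3 + E{\left(21,4 \right)}}\right) = \left(\left(22 + 4\right) + 474\right) \left(131 + \frac{1}{3 + 18 \cdot 4}\right) = \left(26 + 474\right) \left(131 + \frac{1}{3 + 72}\right) = 500 \left(131 + \frac{1}{75}\right) = 500 \cdot \frac{9826}{75} = \frac{196520}{3}$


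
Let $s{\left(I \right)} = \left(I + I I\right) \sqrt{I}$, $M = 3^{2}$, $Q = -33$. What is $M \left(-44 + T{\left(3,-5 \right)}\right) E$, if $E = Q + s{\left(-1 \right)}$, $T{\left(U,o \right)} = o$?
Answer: $14553$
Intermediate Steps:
$M = 9$
$s{\left(I \right)} = \sqrt{I} \left(I + I^{2}\right)$ ($s{\left(I \right)} = \left(I + I^{2}\right) \sqrt{I} = \sqrt{I} \left(I + I^{2}\right)$)
$E = -33$ ($E = -33 + \left(-1\right)^{\frac{3}{2}} \left(1 - 1\right) = -33 + - i 0 = -33 + 0 = -33$)
$M \left(-44 + T{\left(3,-5 \right)}\right) E = 9 \left(-44 - 5\right) \left(-33\right) = 9 \left(-49\right) \left(-33\right) = \left(-441\right) \left(-33\right) = 14553$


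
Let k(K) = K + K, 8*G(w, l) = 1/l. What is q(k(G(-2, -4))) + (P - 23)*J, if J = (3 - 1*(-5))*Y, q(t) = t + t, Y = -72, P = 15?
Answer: 36863/8 ≈ 4607.9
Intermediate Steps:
G(w, l) = 1/(8*l)
k(K) = 2*K
q(t) = 2*t
J = -576 (J = (3 - 1*(-5))*(-72) = (3 + 5)*(-72) = 8*(-72) = -576)
q(k(G(-2, -4))) + (P - 23)*J = 2*(2*((⅛)/(-4))) + (15 - 23)*(-576) = 2*(2*((⅛)*(-¼))) - 8*(-576) = 2*(2*(-1/32)) + 4608 = 2*(-1/16) + 4608 = -⅛ + 4608 = 36863/8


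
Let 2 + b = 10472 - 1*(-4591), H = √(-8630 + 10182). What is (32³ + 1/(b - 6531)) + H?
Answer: 279511041/8530 + 4*√97 ≈ 32807.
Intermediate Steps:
H = 4*√97 (H = √1552 = 4*√97 ≈ 39.395)
b = 15061 (b = -2 + (10472 - 1*(-4591)) = -2 + (10472 + 4591) = -2 + 15063 = 15061)
(32³ + 1/(b - 6531)) + H = (32³ + 1/(15061 - 6531)) + 4*√97 = (32768 + 1/8530) + 4*√97 = 279511041/8530 + 4*√97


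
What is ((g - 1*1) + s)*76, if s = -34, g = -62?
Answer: -7372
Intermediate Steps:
((g - 1*1) + s)*76 = ((-62 - 1*1) - 34)*76 = ((-62 - 1) - 34)*76 = (-63 - 34)*76 = -97*76 = -7372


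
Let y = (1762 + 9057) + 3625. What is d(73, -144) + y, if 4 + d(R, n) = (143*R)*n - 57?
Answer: -1488833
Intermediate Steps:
d(R, n) = -61 + 143*R*n (d(R, n) = -4 + ((143*R)*n - 57) = -4 + (143*R*n - 57) = -4 + (-57 + 143*R*n) = -61 + 143*R*n)
y = 14444 (y = 10819 + 3625 = 14444)
d(73, -144) + y = (-61 + 143*73*(-144)) + 14444 = (-61 - 1503216) + 14444 = -1503277 + 14444 = -1488833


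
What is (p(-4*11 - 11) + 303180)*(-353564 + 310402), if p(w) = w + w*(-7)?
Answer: -13100098620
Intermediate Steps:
p(w) = -6*w (p(w) = w - 7*w = -6*w)
(p(-4*11 - 11) + 303180)*(-353564 + 310402) = (-6*(-4*11 - 11) + 303180)*(-353564 + 310402) = (-6*(-44 - 11) + 303180)*(-43162) = (-6*(-55) + 303180)*(-43162) = (330 + 303180)*(-43162) = 303510*(-43162) = -13100098620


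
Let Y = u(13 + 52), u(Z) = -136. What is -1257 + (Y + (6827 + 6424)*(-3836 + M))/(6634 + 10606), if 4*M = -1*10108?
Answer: -105986929/17240 ≈ -6147.7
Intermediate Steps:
M = -2527 (M = (-1*10108)/4 = (¼)*(-10108) = -2527)
Y = -136
-1257 + (Y + (6827 + 6424)*(-3836 + M))/(6634 + 10606) = -1257 + (-136 + (6827 + 6424)*(-3836 - 2527))/(6634 + 10606) = -1257 + (-136 + 13251*(-6363))/17240 = -1257 + (-136 - 84316113)*(1/17240) = -1257 - 84316249*1/17240 = -1257 - 84316249/17240 = -105986929/17240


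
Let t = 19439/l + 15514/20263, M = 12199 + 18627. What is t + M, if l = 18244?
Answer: 11396376259945/369678172 ≈ 30828.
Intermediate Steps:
M = 30826
t = 676929873/369678172 (t = 19439/18244 + 15514/20263 = 676929873/369678172 ≈ 1.8311)
t + M = 676929873/369678172 + 30826 = 11396376259945/369678172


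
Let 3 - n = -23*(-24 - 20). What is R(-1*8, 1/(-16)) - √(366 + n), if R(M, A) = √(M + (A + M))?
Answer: I*(-√643 + √257/4) ≈ -21.35*I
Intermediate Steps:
n = -1009 (n = 3 - (-23)*(-24 - 20) = 3 - (-23)*(-44) = 3 - 1*1012 = 3 - 1012 = -1009)
R(M, A) = √(A + 2*M)
R(-1*8, 1/(-16)) - √(366 + n) = √(1/(-16) + 2*(-1*8)) - √(366 - 1009) = √(-1/16 + 2*(-8)) - √(-643) = √(-1/16 - 16) - I*√643 = √(-257/16) - I*√643 = I*√257/4 - I*√643 = -I*√643 + I*√257/4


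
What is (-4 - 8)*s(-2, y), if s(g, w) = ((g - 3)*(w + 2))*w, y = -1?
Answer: -60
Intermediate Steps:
s(g, w) = w*(-3 + g)*(2 + w) (s(g, w) = ((-3 + g)*(2 + w))*w = w*(-3 + g)*(2 + w))
(-4 - 8)*s(-2, y) = (-4 - 8)*(-(-6 - 3*(-1) + 2*(-2) - 2*(-1))) = -(-12)*(-6 + 3 - 4 + 2) = -(-12)*(-5) = -12*5 = -60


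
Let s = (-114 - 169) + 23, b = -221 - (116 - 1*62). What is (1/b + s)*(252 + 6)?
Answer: -18447258/275 ≈ -67081.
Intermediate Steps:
b = -275 (b = -221 - (116 - 62) = -221 - 1*54 = -221 - 54 = -275)
s = -260 (s = -283 + 23 = -260)
(1/b + s)*(252 + 6) = (1/(-275) - 260)*(252 + 6) = (-1/275 - 260)*258 = -71501/275*258 = -18447258/275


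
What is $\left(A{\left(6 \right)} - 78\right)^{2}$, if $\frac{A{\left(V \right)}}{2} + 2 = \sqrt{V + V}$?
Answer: $6772 - 656 \sqrt{3} \approx 5635.8$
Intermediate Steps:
$A{\left(V \right)} = -4 + 2 \sqrt{2} \sqrt{V}$ ($A{\left(V \right)} = -4 + 2 \sqrt{V + V} = -4 + 2 \sqrt{2 V} = -4 + 2 \sqrt{2} \sqrt{V}$)
$\left(A{\left(6 \right)} - 78\right)^{2} = \left(\left(-4 + 2 \sqrt{2} \sqrt{6}\right) - 78\right)^{2} = \left(\left(-4 + 4 \sqrt{3}\right) - 78\right)^{2} = \left(-82 + 4 \sqrt{3}\right)^{2}$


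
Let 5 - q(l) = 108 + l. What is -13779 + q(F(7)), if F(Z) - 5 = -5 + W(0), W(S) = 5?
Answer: -13887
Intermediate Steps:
F(Z) = 5 (F(Z) = 5 + (-5 + 5) = 5 + 0 = 5)
q(l) = -103 - l (q(l) = 5 - (108 + l) = 5 + (-108 - l) = -103 - l)
-13779 + q(F(7)) = -13779 + (-103 - 1*5) = -13779 + (-103 - 5) = -13779 - 108 = -13887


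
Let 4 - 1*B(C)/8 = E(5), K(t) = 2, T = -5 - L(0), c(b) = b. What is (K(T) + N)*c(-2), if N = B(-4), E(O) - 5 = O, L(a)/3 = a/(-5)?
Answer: 92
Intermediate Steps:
L(a) = -3*a/5 (L(a) = 3*(a/(-5)) = 3*(a*(-⅕)) = 3*(-a/5) = -3*a/5)
E(O) = 5 + O
T = -5 (T = -5 - (-3)*0/5 = -5 - 1*0 = -5 + 0 = -5)
B(C) = -48 (B(C) = 32 - 8*(5 + 5) = 32 - 8*10 = 32 - 80 = -48)
N = -48
(K(T) + N)*c(-2) = (2 - 48)*(-2) = -46*(-2) = 92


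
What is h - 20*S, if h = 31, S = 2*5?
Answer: -169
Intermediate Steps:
S = 10
h - 20*S = 31 - 20*10 = 31 - 200 = -169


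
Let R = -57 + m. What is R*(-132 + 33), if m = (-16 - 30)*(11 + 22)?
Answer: 155925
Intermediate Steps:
m = -1518 (m = -46*33 = -1518)
R = -1575 (R = -57 - 1518 = -1575)
R*(-132 + 33) = -1575*(-132 + 33) = -1575*(-99) = 155925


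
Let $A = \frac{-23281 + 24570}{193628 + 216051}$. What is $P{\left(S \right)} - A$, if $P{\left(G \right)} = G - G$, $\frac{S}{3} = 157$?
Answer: $- \frac{1289}{409679} \approx -0.0031464$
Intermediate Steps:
$S = 471$ ($S = 3 \cdot 157 = 471$)
$P{\left(G \right)} = 0$
$A = \frac{1289}{409679} \approx 0.0031464$
$P{\left(S \right)} - A = 0 - \frac{1289}{409679} = - \frac{1289}{409679}$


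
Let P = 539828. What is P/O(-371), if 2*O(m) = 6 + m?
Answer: -1079656/365 ≈ -2958.0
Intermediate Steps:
O(m) = 3 + m/2 (O(m) = (6 + m)/2 = 3 + m/2)
P/O(-371) = 539828/(3 + (½)*(-371)) = 539828/(3 - 371/2) = 539828/(-365/2) = 539828*(-2/365) = -1079656/365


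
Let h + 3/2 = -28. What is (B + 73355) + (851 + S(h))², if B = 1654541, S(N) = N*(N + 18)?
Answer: 50313457/16 ≈ 3.1446e+6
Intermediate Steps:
h = -59/2 (h = -3/2 - 28 = -59/2 ≈ -29.500)
S(N) = N*(18 + N)
(B + 73355) + (851 + S(h))² = (1654541 + 73355) + (851 - 59*(18 - 59/2)/2)² = 1727896 + (851 - 59/2*(-23/2))² = 1727896 + (851 + 1357/4)² = 1727896 + (4761/4)² = 1727896 + 22667121/16 = 50313457/16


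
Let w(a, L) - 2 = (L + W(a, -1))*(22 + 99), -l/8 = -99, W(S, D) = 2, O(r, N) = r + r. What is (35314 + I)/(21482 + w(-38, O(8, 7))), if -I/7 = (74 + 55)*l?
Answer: -339931/11831 ≈ -28.732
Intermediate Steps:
O(r, N) = 2*r
l = 792 (l = -8*(-99) = 792)
I = -715176 (I = -7*(74 + 55)*792 = -903*792 = -7*102168 = -715176)
w(a, L) = 244 + 121*L (w(a, L) = 2 + (L + 2)*(22 + 99) = 2 + (2 + L)*121 = 2 + (242 + 121*L) = 244 + 121*L)
(35314 + I)/(21482 + w(-38, O(8, 7))) = (35314 - 715176)/(21482 + (244 + 121*(2*8))) = -679862/(21482 + (244 + 121*16)) = -679862/(21482 + (244 + 1936)) = -679862/(21482 + 2180) = -679862/23662 = -679862*1/23662 = -339931/11831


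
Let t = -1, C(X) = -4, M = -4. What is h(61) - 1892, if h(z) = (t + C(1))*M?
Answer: -1872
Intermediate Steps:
h(z) = 20 (h(z) = (-1 - 4)*(-4) = -5*(-4) = 20)
h(61) - 1892 = 20 - 1892 = -1872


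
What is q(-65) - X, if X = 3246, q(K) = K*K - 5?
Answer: 974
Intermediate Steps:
q(K) = -5 + K² (q(K) = K² - 5 = -5 + K²)
q(-65) - X = (-5 + (-65)²) - 1*3246 = (-5 + 4225) - 3246 = 4220 - 3246 = 974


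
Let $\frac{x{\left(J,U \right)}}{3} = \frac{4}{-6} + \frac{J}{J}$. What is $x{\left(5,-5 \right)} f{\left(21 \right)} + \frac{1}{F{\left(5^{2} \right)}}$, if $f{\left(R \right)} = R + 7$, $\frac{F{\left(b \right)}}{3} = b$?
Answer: $\frac{2101}{75} \approx 28.013$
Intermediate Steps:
$x{\left(J,U \right)} = 1$ ($x{\left(J,U \right)} = 3 \left(\frac{4}{-6} + \frac{J}{J}\right) = 3 \left(4 \left(- \frac{1}{6}\right) + 1\right) = 3 \left(- \frac{2}{3} + 1\right) = 3 \cdot \frac{1}{3} = 1$)
$F{\left(b \right)} = 3 b$
$f{\left(R \right)} = 7 + R$
$x{\left(5,-5 \right)} f{\left(21 \right)} + \frac{1}{F{\left(5^{2} \right)}} = 1 \left(7 + 21\right) + \frac{1}{3 \cdot 5^{2}} = 1 \cdot 28 + \frac{1}{3 \cdot 25} = 28 + \frac{1}{75} = \frac{2101}{75}$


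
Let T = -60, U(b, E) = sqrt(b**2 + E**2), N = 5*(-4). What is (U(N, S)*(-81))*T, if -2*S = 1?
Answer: 2430*sqrt(1601) ≈ 97230.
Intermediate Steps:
N = -20
S = -1/2 (S = -1/2*1 = -1/2 ≈ -0.50000)
U(b, E) = sqrt(E**2 + b**2)
(U(N, S)*(-81))*T = (sqrt((-1/2)**2 + (-20)**2)*(-81))*(-60) = (sqrt(1/4 + 400)*(-81))*(-60) = (sqrt(1601/4)*(-81))*(-60) = ((sqrt(1601)/2)*(-81))*(-60) = -81*sqrt(1601)/2*(-60) = 2430*sqrt(1601)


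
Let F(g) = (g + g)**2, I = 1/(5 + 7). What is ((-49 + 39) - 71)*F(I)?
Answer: -9/4 ≈ -2.2500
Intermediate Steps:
I = 1/12 ≈ 0.083333
F(g) = 4*g**2 (F(g) = (2*g)**2 = 4*g**2)
((-49 + 39) - 71)*F(I) = ((-49 + 39) - 71)*(4*(1/12)**2) = (-10 - 71)*(4*(1/144)) = -81*1/36 = -9/4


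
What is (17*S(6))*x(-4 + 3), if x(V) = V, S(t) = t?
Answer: -102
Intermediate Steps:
(17*S(6))*x(-4 + 3) = (17*6)*(-4 + 3) = 102*(-1) = -102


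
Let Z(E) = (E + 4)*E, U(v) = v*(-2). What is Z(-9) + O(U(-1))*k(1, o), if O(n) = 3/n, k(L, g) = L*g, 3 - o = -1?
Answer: 51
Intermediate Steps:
o = 4 (o = 3 - 1*(-1) = 3 + 1 = 4)
U(v) = -2*v
Z(E) = E*(4 + E) (Z(E) = (4 + E)*E = E*(4 + E))
Z(-9) + O(U(-1))*k(1, o) = -9*(4 - 9) + (3/((-2*(-1))))*(1*4) = -9*(-5) + (3/2)*4 = 45 + (3*(1/2))*4 = 45 + (3/2)*4 = 45 + 6 = 51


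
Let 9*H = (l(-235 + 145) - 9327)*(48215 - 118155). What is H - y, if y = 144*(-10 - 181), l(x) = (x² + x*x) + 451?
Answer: -511993024/9 ≈ -5.6888e+7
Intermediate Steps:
l(x) = 451 + 2*x² (l(x) = (x² + x²) + 451 = 2*x² + 451 = 451 + 2*x²)
y = -27504 (y = 144*(-191) = -27504)
H = -512240560/9 (H = (((451 + 2*(-235 + 145)²) - 9327)*(48215 - 118155))/9 = (((451 + 2*(-90)²) - 9327)*(-69940))/9 = (((451 + 2*8100) - 9327)*(-69940))/9 = (((451 + 16200) - 9327)*(-69940))/9 = ((16651 - 9327)*(-69940))/9 = (7324*(-69940))/9 = (⅑)*(-512240560) = -512240560/9 ≈ -5.6916e+7)
H - y = -512240560/9 - 1*(-27504) = -512240560/9 + 27504 = -511993024/9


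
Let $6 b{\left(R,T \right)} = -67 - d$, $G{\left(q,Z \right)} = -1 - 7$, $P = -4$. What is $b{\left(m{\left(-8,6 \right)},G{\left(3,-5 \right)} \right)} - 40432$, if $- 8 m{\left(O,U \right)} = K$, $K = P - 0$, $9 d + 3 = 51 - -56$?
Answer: $- \frac{2184035}{54} \approx -40445.0$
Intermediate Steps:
$d = \frac{104}{9}$ ($d = - \frac{1}{3} + \frac{51 - -56}{9} = - \frac{1}{3} + \frac{51 + 56}{9} = - \frac{1}{3} + \frac{1}{9} \cdot 107 = - \frac{1}{3} + \frac{107}{9} = \frac{104}{9} \approx 11.556$)
$G{\left(q,Z \right)} = -8$ ($G{\left(q,Z \right)} = -1 - 7 = -8$)
$K = -4$ ($K = -4 - 0 = -4 + 0 = -4$)
$m{\left(O,U \right)} = \frac{1}{2}$ ($m{\left(O,U \right)} = \left(- \frac{1}{8}\right) \left(-4\right) = \frac{1}{2}$)
$b{\left(R,T \right)} = - \frac{707}{54}$ ($b{\left(R,T \right)} = \frac{-67 - \frac{104}{9}}{6} = \frac{1}{6} \left(- \frac{707}{9}\right) = - \frac{707}{54}$)
$b{\left(m{\left(-8,6 \right)},G{\left(3,-5 \right)} \right)} - 40432 = - \frac{707}{54} - 40432 = - \frac{2184035}{54}$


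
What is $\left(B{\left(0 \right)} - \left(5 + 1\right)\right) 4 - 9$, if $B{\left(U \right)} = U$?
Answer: $-33$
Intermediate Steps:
$\left(B{\left(0 \right)} - \left(5 + 1\right)\right) 4 - 9 = \left(0 - \left(5 + 1\right)\right) 4 - 9 = \left(0 - 6\right) 4 - 9 = \left(-6\right) 4 - 9 = -24 - 9 = -33$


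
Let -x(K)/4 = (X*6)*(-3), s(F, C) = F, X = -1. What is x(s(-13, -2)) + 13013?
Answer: 12941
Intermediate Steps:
x(K) = -72 (x(K) = -4*(-1*6)*(-3) = -(-24)*(-3) = -4*18 = -72)
x(s(-13, -2)) + 13013 = -72 + 13013 = 12941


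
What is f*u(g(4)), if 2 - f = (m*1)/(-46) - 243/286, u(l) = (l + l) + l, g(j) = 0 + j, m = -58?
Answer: 62706/3289 ≈ 19.065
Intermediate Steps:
g(j) = j
u(l) = 3*l (u(l) = 2*l + l = 3*l)
f = 10451/6578 (f = 2 - (-58*1/(-46) - 243/286) = 2 - (-58*(-1/46) - 243*1/286) = 2 - (29/23 - 243/286) = 2 - 1*2705/6578 = 2 - 2705/6578 = 10451/6578 ≈ 1.5888)
f*u(g(4)) = 10451*(3*4)/6578 = (10451/6578)*12 = 62706/3289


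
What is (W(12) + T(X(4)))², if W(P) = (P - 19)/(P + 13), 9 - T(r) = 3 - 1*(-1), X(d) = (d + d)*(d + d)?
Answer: 13924/625 ≈ 22.278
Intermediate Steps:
X(d) = 4*d² (X(d) = (2*d)*(2*d) = 4*d²)
T(r) = 5 (T(r) = 9 - (3 - 1*(-1)) = 9 - (3 + 1) = 9 - 1*4 = 9 - 4 = 5)
W(P) = (-19 + P)/(13 + P)
(W(12) + T(X(4)))² = ((-19 + 12)/(13 + 12) + 5)² = (-7/25 + 5)² = (118/25)² = 13924/625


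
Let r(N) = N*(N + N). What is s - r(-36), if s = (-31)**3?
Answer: -32383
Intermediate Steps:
r(N) = 2*N**2 (r(N) = N*(2*N) = 2*N**2)
s = -29791
s - r(-36) = -29791 - 2*(-36)**2 = -29791 - 2*1296 = -29791 - 1*2592 = -29791 - 2592 = -32383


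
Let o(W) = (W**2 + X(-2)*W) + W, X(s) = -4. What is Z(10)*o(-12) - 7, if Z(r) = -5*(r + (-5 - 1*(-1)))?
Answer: -5407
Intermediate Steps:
o(W) = W**2 - 3*W (o(W) = (W**2 - 4*W) + W = W**2 - 3*W)
Z(r) = 20 - 5*r (Z(r) = -5*(r + (-5 + 1)) = -5*(r - 4) = -5*(-4 + r) = 20 - 5*r)
Z(10)*o(-12) - 7 = (20 - 5*10)*(-12*(-3 - 12)) - 7 = (20 - 50)*(-12*(-15)) - 7 = -30*180 - 7 = -5400 - 7 = -5407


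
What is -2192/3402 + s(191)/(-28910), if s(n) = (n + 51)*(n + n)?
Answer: -13495186/3512565 ≈ -3.8420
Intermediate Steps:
s(n) = 2*n*(51 + n) (s(n) = (51 + n)*(2*n) = 2*n*(51 + n))
-2192/3402 + s(191)/(-28910) = -2192/3402 + (2*191*(51 + 191))/(-28910) = -2192*1/3402 + (2*191*242)*(-1/28910) = -1096/1701 + 92444*(-1/28910) = -1096/1701 - 46222/14455 = -13495186/3512565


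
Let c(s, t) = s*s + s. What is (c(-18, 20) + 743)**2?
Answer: 1100401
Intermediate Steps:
c(s, t) = s + s**2 (c(s, t) = s**2 + s = s + s**2)
(c(-18, 20) + 743)**2 = (-18*(1 - 18) + 743)**2 = (-18*(-17) + 743)**2 = (306 + 743)**2 = 1049**2 = 1100401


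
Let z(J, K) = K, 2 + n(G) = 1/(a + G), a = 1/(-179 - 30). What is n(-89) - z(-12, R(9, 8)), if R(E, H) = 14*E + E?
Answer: -2548683/18602 ≈ -137.01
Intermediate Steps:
a = -1/209 (a = 1/(-209) = -1/209 ≈ -0.0047847)
R(E, H) = 15*E
n(G) = -2 + 1/(-1/209 + G)
n(-89) - z(-12, R(9, 8)) = (211 - 418*(-89))/(-1 + 209*(-89)) - 15*9 = (211 + 37202)/(-1 - 18601) - 1*135 = 37413/(-18602) - 135 = -1/18602*37413 - 135 = -37413/18602 - 135 = -2548683/18602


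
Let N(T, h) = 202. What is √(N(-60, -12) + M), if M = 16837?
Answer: √17039 ≈ 130.53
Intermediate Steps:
√(N(-60, -12) + M) = √(202 + 16837) = √17039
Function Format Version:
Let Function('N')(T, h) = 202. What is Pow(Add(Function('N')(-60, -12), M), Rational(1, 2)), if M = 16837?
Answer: Pow(17039, Rational(1, 2)) ≈ 130.53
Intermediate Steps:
Pow(Add(Function('N')(-60, -12), M), Rational(1, 2)) = Pow(Add(202, 16837), Rational(1, 2)) = Pow(17039, Rational(1, 2))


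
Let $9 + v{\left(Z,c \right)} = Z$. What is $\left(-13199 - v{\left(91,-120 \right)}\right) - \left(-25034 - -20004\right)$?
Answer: $-8251$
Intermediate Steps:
$v{\left(Z,c \right)} = -9 + Z$
$\left(-13199 - v{\left(91,-120 \right)}\right) - \left(-25034 - -20004\right) = \left(-13199 - \left(-9 + 91\right)\right) - \left(-25034 - -20004\right) = \left(-13199 - 82\right) - \left(-25034 + 20004\right) = \left(-13199 - 82\right) - -5030 = -13281 + 5030 = -8251$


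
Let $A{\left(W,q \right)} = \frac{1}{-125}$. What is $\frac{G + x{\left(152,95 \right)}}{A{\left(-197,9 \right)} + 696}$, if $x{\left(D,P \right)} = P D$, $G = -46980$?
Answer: $- \frac{4067500}{86999} \approx -46.753$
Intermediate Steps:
$A{\left(W,q \right)} = - \frac{1}{125}$
$x{\left(D,P \right)} = D P$
$\frac{G + x{\left(152,95 \right)}}{A{\left(-197,9 \right)} + 696} = \frac{-46980 + 152 \cdot 95}{- \frac{1}{125} + 696} = \frac{-46980 + 14440}{\frac{86999}{125}} = \left(-32540\right) \frac{125}{86999} = - \frac{4067500}{86999}$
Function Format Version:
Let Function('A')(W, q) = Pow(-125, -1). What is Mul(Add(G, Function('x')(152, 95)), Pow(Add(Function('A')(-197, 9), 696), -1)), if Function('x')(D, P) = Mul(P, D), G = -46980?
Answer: Rational(-4067500, 86999) ≈ -46.753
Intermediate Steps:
Function('A')(W, q) = Rational(-1, 125)
Function('x')(D, P) = Mul(D, P)
Mul(Add(G, Function('x')(152, 95)), Pow(Add(Function('A')(-197, 9), 696), -1)) = Mul(Add(-46980, Mul(152, 95)), Pow(Add(Rational(-1, 125), 696), -1)) = Mul(Add(-46980, 14440), Pow(Rational(86999, 125), -1)) = Mul(-32540, Rational(125, 86999)) = Rational(-4067500, 86999)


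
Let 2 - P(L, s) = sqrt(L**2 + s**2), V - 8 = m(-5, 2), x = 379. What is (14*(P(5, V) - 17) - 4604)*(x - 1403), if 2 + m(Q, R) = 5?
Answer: 4929536 + 14336*sqrt(146) ≈ 5.1028e+6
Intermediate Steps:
m(Q, R) = 3 (m(Q, R) = -2 + 5 = 3)
V = 11 (V = 8 + 3 = 11)
P(L, s) = 2 - sqrt(L**2 + s**2)
(14*(P(5, V) - 17) - 4604)*(x - 1403) = (14*((2 - sqrt(5**2 + 11**2)) - 17) - 4604)*(379 - 1403) = (14*((2 - sqrt(25 + 121)) - 17) - 4604)*(-1024) = (14*((2 - sqrt(146)) - 17) - 4604)*(-1024) = (14*(-15 - sqrt(146)) - 4604)*(-1024) = ((-210 - 14*sqrt(146)) - 4604)*(-1024) = (-4814 - 14*sqrt(146))*(-1024) = 4929536 + 14336*sqrt(146)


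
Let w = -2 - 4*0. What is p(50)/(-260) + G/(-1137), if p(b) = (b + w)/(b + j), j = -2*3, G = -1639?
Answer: 1168474/812955 ≈ 1.4373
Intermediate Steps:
w = -2 (w = -2 + 0 = -2)
j = -6
p(b) = (-2 + b)/(-6 + b) (p(b) = (b - 2)/(b - 6) = (-2 + b)/(-6 + b))
p(50)/(-260) + G/(-1137) = ((-2 + 50)/(-6 + 50))/(-260) - 1639/(-1137) = (48/44)*(-1/260) - 1639*(-1/1137) = ((1/44)*48)*(-1/260) + 1639/1137 = (12/11)*(-1/260) + 1639/1137 = -3/715 + 1639/1137 = 1168474/812955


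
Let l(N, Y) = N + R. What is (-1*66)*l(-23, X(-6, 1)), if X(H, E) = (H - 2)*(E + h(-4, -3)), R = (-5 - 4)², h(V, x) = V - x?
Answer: -3828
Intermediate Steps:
R = 81 (R = (-9)² = 81)
X(H, E) = (-1 + E)*(-2 + H) (X(H, E) = (H - 2)*(E + (-4 - 1*(-3))) = (-2 + H)*(E + (-4 + 3)) = (-2 + H)*(E - 1) = (-2 + H)*(-1 + E) = (-1 + E)*(-2 + H))
l(N, Y) = 81 + N (l(N, Y) = N + 81 = 81 + N)
(-1*66)*l(-23, X(-6, 1)) = (-1*66)*(81 - 23) = -66*58 = -3828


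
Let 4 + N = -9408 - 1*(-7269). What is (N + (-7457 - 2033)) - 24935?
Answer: -36568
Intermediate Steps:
N = -2143 (N = -4 + (-9408 - 1*(-7269)) = -4 + (-9408 + 7269) = -4 - 2139 = -2143)
(N + (-7457 - 2033)) - 24935 = (-2143 + (-7457 - 2033)) - 24935 = (-2143 - 9490) - 24935 = -11633 - 24935 = -36568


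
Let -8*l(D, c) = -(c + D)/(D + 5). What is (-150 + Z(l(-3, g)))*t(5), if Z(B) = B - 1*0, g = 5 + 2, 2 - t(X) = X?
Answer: 1797/4 ≈ 449.25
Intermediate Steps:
t(X) = 2 - X
g = 7
l(D, c) = (D + c)/(8*(5 + D)) (l(D, c) = -(-1)*(c + D)/(D + 5)/8 = -(-1)*(D + c)/(5 + D)/8 = -(-1)*(D + c)/(8*(5 + D)) = (D + c)/(8*(5 + D)))
Z(B) = B (Z(B) = B + 0 = B)
(-150 + Z(l(-3, g)))*t(5) = (-150 + (-3 + 7)/(8*(5 - 3)))*(2 - 1*5) = (-150 + (1/8)*4/2)*(2 - 5) = (-150 + (1/8)*(1/2)*4)*(-3) = (-150 + 1/4)*(-3) = -599/4*(-3) = 1797/4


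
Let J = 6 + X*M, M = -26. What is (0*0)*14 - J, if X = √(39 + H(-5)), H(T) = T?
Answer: -6 + 26*√34 ≈ 145.60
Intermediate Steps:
X = √34 (X = √(39 - 5) = √34 ≈ 5.8309)
J = 6 - 26*√34 (J = 6 + √34*(-26) = 6 - 26*√34 ≈ -145.60)
(0*0)*14 - J = (0*0)*14 - (6 - 26*√34) = 0*14 + (-6 + 26*√34) = 0 + (-6 + 26*√34) = -6 + 26*√34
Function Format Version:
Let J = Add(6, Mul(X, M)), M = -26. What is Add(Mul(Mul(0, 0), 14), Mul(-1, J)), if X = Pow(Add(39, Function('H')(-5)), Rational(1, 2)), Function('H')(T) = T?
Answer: Add(-6, Mul(26, Pow(34, Rational(1, 2)))) ≈ 145.60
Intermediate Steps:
X = Pow(34, Rational(1, 2)) (X = Pow(Add(39, -5), Rational(1, 2)) = Pow(34, Rational(1, 2)) ≈ 5.8309)
J = Add(6, Mul(-26, Pow(34, Rational(1, 2)))) (J = Add(6, Mul(Pow(34, Rational(1, 2)), -26)) = Add(6, Mul(-26, Pow(34, Rational(1, 2)))) ≈ -145.60)
Add(Mul(Mul(0, 0), 14), Mul(-1, J)) = Add(Mul(Mul(0, 0), 14), Mul(-1, Add(6, Mul(-26, Pow(34, Rational(1, 2)))))) = Add(Mul(0, 14), Add(-6, Mul(26, Pow(34, Rational(1, 2))))) = Add(0, Add(-6, Mul(26, Pow(34, Rational(1, 2))))) = Add(-6, Mul(26, Pow(34, Rational(1, 2))))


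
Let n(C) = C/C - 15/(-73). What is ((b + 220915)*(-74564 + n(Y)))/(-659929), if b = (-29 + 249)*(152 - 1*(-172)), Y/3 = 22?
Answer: 1590441929380/48174817 ≈ 33014.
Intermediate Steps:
Y = 66 (Y = 3*22 = 66)
b = 71280 (b = 220*(152 + 172) = 220*324 = 71280)
n(C) = 88/73 (n(C) = 1 - 15*(-1/73) = 1 + 15/73 = 88/73)
((b + 220915)*(-74564 + n(Y)))/(-659929) = ((71280 + 220915)*(-74564 + 88/73))/(-659929) = (292195*(-5443084/73))*(-1/659929) = -1590441929380/73*(-1/659929) = 1590441929380/48174817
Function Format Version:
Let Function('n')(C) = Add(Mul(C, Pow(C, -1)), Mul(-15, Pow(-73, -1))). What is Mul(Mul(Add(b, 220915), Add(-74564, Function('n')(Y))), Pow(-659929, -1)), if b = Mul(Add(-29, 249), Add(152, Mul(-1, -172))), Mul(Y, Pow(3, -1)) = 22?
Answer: Rational(1590441929380, 48174817) ≈ 33014.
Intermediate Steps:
Y = 66 (Y = Mul(3, 22) = 66)
b = 71280 (b = Mul(220, Add(152, 172)) = Mul(220, 324) = 71280)
Function('n')(C) = Rational(88, 73) (Function('n')(C) = Add(1, Mul(-15, Rational(-1, 73))) = Add(1, Rational(15, 73)) = Rational(88, 73))
Mul(Mul(Add(b, 220915), Add(-74564, Function('n')(Y))), Pow(-659929, -1)) = Mul(Mul(Add(71280, 220915), Add(-74564, Rational(88, 73))), Pow(-659929, -1)) = Mul(Mul(292195, Rational(-5443084, 73)), Rational(-1, 659929)) = Mul(Rational(-1590441929380, 73), Rational(-1, 659929)) = Rational(1590441929380, 48174817)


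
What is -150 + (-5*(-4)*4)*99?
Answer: 7770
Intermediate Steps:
-150 + (-5*(-4)*4)*99 = -150 + (20*4)*99 = -150 + 80*99 = -150 + 7920 = 7770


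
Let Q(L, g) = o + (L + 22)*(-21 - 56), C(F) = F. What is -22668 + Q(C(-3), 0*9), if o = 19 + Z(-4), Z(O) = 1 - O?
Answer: -24107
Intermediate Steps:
o = 24 (o = 19 + (1 - 1*(-4)) = 19 + (1 + 4) = 19 + 5 = 24)
Q(L, g) = -1670 - 77*L (Q(L, g) = 24 + (L + 22)*(-21 - 56) = 24 + (22 + L)*(-77) = 24 + (-1694 - 77*L) = -1670 - 77*L)
-22668 + Q(C(-3), 0*9) = -22668 + (-1670 - 77*(-3)) = -22668 + (-1670 + 231) = -22668 - 1439 = -24107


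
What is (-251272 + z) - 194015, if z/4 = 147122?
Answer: 143201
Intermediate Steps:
z = 588488 (z = 4*147122 = 588488)
(-251272 + z) - 194015 = (-251272 + 588488) - 194015 = 337216 - 194015 = 143201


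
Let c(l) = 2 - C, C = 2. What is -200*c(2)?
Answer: 0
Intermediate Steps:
c(l) = 0 (c(l) = 2 - 1*2 = 2 - 2 = 0)
-200*c(2) = -200*0 = 0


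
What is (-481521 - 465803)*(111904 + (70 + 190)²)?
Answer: -170048447296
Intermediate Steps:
(-481521 - 465803)*(111904 + (70 + 190)²) = -947324*(111904 + 260²) = -947324*(111904 + 67600) = -947324*179504 = -170048447296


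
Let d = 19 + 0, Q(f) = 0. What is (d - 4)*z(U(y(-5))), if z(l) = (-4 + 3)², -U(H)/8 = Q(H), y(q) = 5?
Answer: 15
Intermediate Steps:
U(H) = 0 (U(H) = -8*0 = 0)
z(l) = 1 (z(l) = (-1)² = 1)
d = 19
(d - 4)*z(U(y(-5))) = (19 - 4)*1 = 15*1 = 15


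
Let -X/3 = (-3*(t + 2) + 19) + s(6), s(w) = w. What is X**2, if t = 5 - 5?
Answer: 3249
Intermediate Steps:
t = 0
X = -57 (X = -3*((-3*(0 + 2) + 19) + 6) = -3*((-3*2 + 19) + 6) = -3*((-6 + 19) + 6) = -3*(13 + 6) = -3*19 = -57)
X**2 = (-57)**2 = 3249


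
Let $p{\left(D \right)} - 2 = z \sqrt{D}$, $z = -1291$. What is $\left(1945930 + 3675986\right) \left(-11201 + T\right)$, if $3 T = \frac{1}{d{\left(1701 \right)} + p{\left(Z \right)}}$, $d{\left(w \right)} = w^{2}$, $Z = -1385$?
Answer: $- \frac{263662727457345567322094}{4187044636797} + \frac{1209648926 i \sqrt{1385}}{4187044636797} \approx -6.2971 \cdot 10^{10} + 0.010752 i$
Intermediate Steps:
$p{\left(D \right)} = 2 - 1291 \sqrt{D}$
$T = \frac{1}{3 \left(2893403 - 1291 i \sqrt{1385}\right)}$ ($T = \frac{1}{3 \left(1701^{2} + \left(2 - 1291 \sqrt{-1385}\right)\right)} = \frac{1}{3 \left(2893401 + \left(2 - 1291 i \sqrt{1385}\right)\right)} = \frac{1}{3 \left(2893403 - 1291 i \sqrt{1385}\right)} \approx 1.1517 \cdot 10^{-7} + 1.9125 \cdot 10^{-9} i$)
$\left(1945930 + 3675986\right) \left(-11201 + T\right) = \left(1945930 + 3675986\right) \left(-11201 + \left(\frac{2893403}{25122267820782} + \frac{1291 i \sqrt{1385}}{25122267820782}\right)\right) = 5621916 \left(- \frac{281394521857685779}{25122267820782} + \frac{1291 i \sqrt{1385}}{25122267820782}\right) = - \frac{263662727457345567322094}{4187044636797} + \frac{1209648926 i \sqrt{1385}}{4187044636797}$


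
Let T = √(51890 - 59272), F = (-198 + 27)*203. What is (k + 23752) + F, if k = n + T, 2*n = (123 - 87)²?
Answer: -10313 + I*√7382 ≈ -10313.0 + 85.919*I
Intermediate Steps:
n = 648 (n = (123 - 87)²/2 = (½)*36² = (½)*1296 = 648)
F = -34713 (F = -171*203 = -34713)
T = I*√7382 (T = √(-7382) = I*√7382 ≈ 85.919*I)
k = 648 + I*√7382 ≈ 648.0 + 85.919*I
(k + 23752) + F = ((648 + I*√7382) + 23752) - 34713 = (24400 + I*√7382) - 34713 = -10313 + I*√7382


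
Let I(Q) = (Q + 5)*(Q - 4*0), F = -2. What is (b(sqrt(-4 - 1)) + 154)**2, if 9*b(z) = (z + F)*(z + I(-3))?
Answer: 1940129/81 - 22288*I*sqrt(5)/81 ≈ 23952.0 - 615.28*I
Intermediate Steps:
I(Q) = Q*(5 + Q) (I(Q) = (5 + Q)*(Q + 0) = (5 + Q)*Q = Q*(5 + Q))
b(z) = (-6 + z)*(-2 + z)/9 (b(z) = ((z - 2)*(z - 3*(5 - 3)))/9 = ((-2 + z)*(z - 3*2))/9 = ((-2 + z)*(z - 6))/9 = ((-2 + z)*(-6 + z))/9 = ((-6 + z)*(-2 + z))/9 = (-6 + z)*(-2 + z)/9)
(b(sqrt(-4 - 1)) + 154)**2 = ((4/3 - 8*sqrt(-4 - 1)/9 + (sqrt(-4 - 1))**2/9) + 154)**2 = ((4/3 - 8*I*sqrt(5)/9 + (sqrt(-5))**2/9) + 154)**2 = ((4/3 - 8*I*sqrt(5)/9 + (I*sqrt(5))**2/9) + 154)**2 = ((4/3 - 8*I*sqrt(5)/9 + (1/9)*(-5)) + 154)**2 = ((4/3 - 8*I*sqrt(5)/9 - 5/9) + 154)**2 = ((7/9 - 8*I*sqrt(5)/9) + 154)**2 = (1393/9 - 8*I*sqrt(5)/9)**2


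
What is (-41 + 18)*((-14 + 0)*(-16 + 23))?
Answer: 2254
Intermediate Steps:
(-41 + 18)*((-14 + 0)*(-16 + 23)) = -(-322)*7 = -23*(-98) = 2254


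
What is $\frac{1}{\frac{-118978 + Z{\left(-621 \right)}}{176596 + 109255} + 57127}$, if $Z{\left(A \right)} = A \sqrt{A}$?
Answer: $\frac{4667858530340249}{266658811388999310862} + \frac{532540413 i \sqrt{69}}{266658811388999310862} \approx 1.7505 \cdot 10^{-5} + 1.6589 \cdot 10^{-11} i$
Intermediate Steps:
$Z{\left(A \right)} = A^{\frac{3}{2}}$
$\frac{1}{\frac{-118978 + Z{\left(-621 \right)}}{176596 + 109255} + 57127} = \frac{1}{\frac{-118978 + \left(-621\right)^{\frac{3}{2}}}{176596 + 109255} + 57127} = \frac{1}{\frac{-118978 - 1863 i \sqrt{69}}{285851} + 57127} = \frac{1}{\left(-118978 - 1863 i \sqrt{69}\right) \frac{1}{285851} + 57127} = \frac{1}{\left(- \frac{3838}{9221} - \frac{1863 i \sqrt{69}}{285851}\right) + 57127} = \frac{1}{\frac{526764229}{9221} - \frac{1863 i \sqrt{69}}{285851}}$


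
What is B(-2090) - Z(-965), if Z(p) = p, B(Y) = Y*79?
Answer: -164145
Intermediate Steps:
B(Y) = 79*Y
B(-2090) - Z(-965) = 79*(-2090) - 1*(-965) = -165110 + 965 = -164145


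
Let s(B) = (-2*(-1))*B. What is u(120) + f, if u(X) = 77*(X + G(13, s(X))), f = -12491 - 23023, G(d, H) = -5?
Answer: -26659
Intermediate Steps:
s(B) = 2*B
f = -35514
u(X) = -385 + 77*X (u(X) = 77*(X - 5) = 77*(-5 + X) = -385 + 77*X)
u(120) + f = (-385 + 77*120) - 35514 = (-385 + 9240) - 35514 = 8855 - 35514 = -26659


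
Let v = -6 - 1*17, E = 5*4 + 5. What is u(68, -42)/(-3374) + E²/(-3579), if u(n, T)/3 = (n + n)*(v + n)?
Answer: -33909595/6037773 ≈ -5.6162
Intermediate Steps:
E = 25 (E = 20 + 5 = 25)
v = -23 (v = -6 - 17 = -23)
u(n, T) = 6*n*(-23 + n) (u(n, T) = 3*((n + n)*(-23 + n)) = 3*((2*n)*(-23 + n)) = 3*(2*n*(-23 + n)) = 6*n*(-23 + n))
u(68, -42)/(-3374) + E²/(-3579) = (6*68*(-23 + 68))/(-3374) + 25²/(-3579) = (6*68*45)*(-1/3374) + 625*(-1/3579) = 18360*(-1/3374) - 625/3579 = -9180/1687 - 625/3579 = -33909595/6037773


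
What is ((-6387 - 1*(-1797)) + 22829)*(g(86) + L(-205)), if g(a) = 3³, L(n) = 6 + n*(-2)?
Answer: 8079877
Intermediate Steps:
L(n) = 6 - 2*n
g(a) = 27
((-6387 - 1*(-1797)) + 22829)*(g(86) + L(-205)) = ((-6387 - 1*(-1797)) + 22829)*(27 + (6 - 2*(-205))) = ((-6387 + 1797) + 22829)*(27 + (6 + 410)) = (-4590 + 22829)*(27 + 416) = 18239*443 = 8079877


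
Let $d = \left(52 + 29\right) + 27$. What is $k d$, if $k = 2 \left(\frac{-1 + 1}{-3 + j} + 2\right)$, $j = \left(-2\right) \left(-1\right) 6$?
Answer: $432$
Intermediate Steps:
$j = 12$ ($j = 2 \cdot 6 = 12$)
$d = 108$ ($d = 81 + 27 = 108$)
$k = 4$ ($k = 2 \left(\frac{-1 + 1}{-3 + 12} + 2\right) = 2 \left(\frac{0}{9} + 2\right) = 2 \left(0 \cdot \frac{1}{9} + 2\right) = 2 \left(0 + 2\right) = 2 \cdot 2 = 4$)
$k d = 4 \cdot 108 = 432$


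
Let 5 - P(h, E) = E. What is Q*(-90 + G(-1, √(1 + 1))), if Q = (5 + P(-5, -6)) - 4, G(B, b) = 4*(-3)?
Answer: -1224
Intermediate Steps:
P(h, E) = 5 - E
G(B, b) = -12
Q = 12 (Q = (5 + (5 - 1*(-6))) - 4 = (5 + (5 + 6)) - 4 = (5 + 11) - 4 = 16 - 4 = 12)
Q*(-90 + G(-1, √(1 + 1))) = 12*(-90 - 12) = 12*(-102) = -1224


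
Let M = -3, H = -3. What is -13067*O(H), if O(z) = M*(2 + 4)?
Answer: 235206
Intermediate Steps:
O(z) = -18 (O(z) = -3*(2 + 4) = -3*6 = -18)
-13067*O(H) = -13067*(-18) = 235206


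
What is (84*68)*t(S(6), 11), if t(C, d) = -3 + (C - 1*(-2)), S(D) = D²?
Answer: 199920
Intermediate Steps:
t(C, d) = -1 + C (t(C, d) = -3 + (C + 2) = -3 + (2 + C) = -1 + C)
(84*68)*t(S(6), 11) = (84*68)*(-1 + 6²) = 5712*(-1 + 36) = 5712*35 = 199920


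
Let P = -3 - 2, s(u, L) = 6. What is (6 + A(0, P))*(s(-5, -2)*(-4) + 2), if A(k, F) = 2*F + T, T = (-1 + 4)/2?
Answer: 55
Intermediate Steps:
P = -5
T = 3/2 (T = 3*(½) = 3/2 ≈ 1.5000)
A(k, F) = 3/2 + 2*F (A(k, F) = 2*F + 3/2 = 3/2 + 2*F)
(6 + A(0, P))*(s(-5, -2)*(-4) + 2) = (6 + (3/2 + 2*(-5)))*(6*(-4) + 2) = (6 + (3/2 - 10))*(-24 + 2) = (6 - 17/2)*(-22) = -5/2*(-22) = 55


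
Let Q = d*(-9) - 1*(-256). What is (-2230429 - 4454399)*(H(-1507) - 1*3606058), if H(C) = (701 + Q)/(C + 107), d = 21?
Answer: 4218529202147688/175 ≈ 2.4106e+13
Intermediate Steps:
Q = 67 (Q = 21*(-9) - 1*(-256) = -189 + 256 = 67)
H(C) = 768/(107 + C) (H(C) = (701 + 67)/(C + 107) = 768/(107 + C))
(-2230429 - 4454399)*(H(-1507) - 1*3606058) = (-2230429 - 4454399)*(768/(107 - 1507) - 1*3606058) = -6684828*(768/(-1400) - 3606058) = -6684828*(768*(-1/1400) - 3606058) = -6684828*(-96/175 - 3606058) = -6684828*(-631060246/175) = 4218529202147688/175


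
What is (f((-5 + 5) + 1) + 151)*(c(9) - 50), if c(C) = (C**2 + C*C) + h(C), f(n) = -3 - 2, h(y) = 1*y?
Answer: 17666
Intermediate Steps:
h(y) = y
f(n) = -5
c(C) = C + 2*C**2 (c(C) = (C**2 + C*C) + C = (C**2 + C**2) + C = 2*C**2 + C = C + 2*C**2)
(f((-5 + 5) + 1) + 151)*(c(9) - 50) = (-5 + 151)*(9*(1 + 2*9) - 50) = 146*(9*(1 + 18) - 50) = 146*(9*19 - 50) = 146*(171 - 50) = 146*121 = 17666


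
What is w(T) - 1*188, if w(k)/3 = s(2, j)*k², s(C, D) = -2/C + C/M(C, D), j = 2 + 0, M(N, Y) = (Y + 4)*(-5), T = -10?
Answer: -508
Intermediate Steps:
M(N, Y) = -20 - 5*Y (M(N, Y) = (4 + Y)*(-5) = -20 - 5*Y)
j = 2
s(C, D) = -2/C + C/(-20 - 5*D)
w(k) = -16*k²/5 (w(k) = 3*(((⅕)*(-40 - 1*2² - 10*2)/(2*(4 + 2)))*k²) = 3*(((⅕)*(½)*(-40 - 1*4 - 20)/6)*k²) = 3*(((⅕)*(½)*(⅙)*(-40 - 4 - 20))*k²) = 3*(((⅕)*(½)*(⅙)*(-64))*k²) = 3*(-16*k²/15) = -16*k²/5)
w(T) - 1*188 = -16/5*(-10)² - 1*188 = -16/5*100 - 188 = -320 - 188 = -508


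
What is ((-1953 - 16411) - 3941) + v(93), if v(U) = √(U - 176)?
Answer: -22305 + I*√83 ≈ -22305.0 + 9.1104*I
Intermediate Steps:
v(U) = √(-176 + U)
((-1953 - 16411) - 3941) + v(93) = ((-1953 - 16411) - 3941) + √(-176 + 93) = (-18364 - 3941) + √(-83) = -22305 + I*√83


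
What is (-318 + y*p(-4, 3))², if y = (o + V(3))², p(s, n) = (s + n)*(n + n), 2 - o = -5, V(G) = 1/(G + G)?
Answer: 14115049/36 ≈ 3.9208e+5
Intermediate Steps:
V(G) = 1/(2*G)
o = 7 (o = 2 - 1*(-5) = 2 + 5 = 7)
p(s, n) = 2*n*(n + s) (p(s, n) = (n + s)*(2*n) = 2*n*(n + s))
y = 1849/36 (y = (7 + (½)/3)² = (7 + (½)*(⅓))² = (7 + ⅙)² = (43/6)² = 1849/36 ≈ 51.361)
(-318 + y*p(-4, 3))² = (-318 + 1849*(2*3*(3 - 4))/36)² = (-318 + 1849*(2*3*(-1))/36)² = (-318 + (1849/36)*(-6))² = (-318 - 1849/6)² = (-3757/6)² = 14115049/36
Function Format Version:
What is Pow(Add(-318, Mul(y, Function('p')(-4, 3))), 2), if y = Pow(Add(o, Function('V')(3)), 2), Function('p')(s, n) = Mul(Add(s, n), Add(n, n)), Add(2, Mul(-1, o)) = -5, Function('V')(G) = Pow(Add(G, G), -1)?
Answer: Rational(14115049, 36) ≈ 3.9208e+5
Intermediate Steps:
Function('V')(G) = Mul(Rational(1, 2), Pow(G, -1)) (Function('V')(G) = Pow(Mul(2, G), -1) = Mul(Rational(1, 2), Pow(G, -1)))
o = 7 (o = Add(2, Mul(-1, -5)) = Add(2, 5) = 7)
Function('p')(s, n) = Mul(2, n, Add(n, s)) (Function('p')(s, n) = Mul(Add(n, s), Mul(2, n)) = Mul(2, n, Add(n, s)))
y = Rational(1849, 36) (y = Pow(Add(7, Mul(Rational(1, 2), Pow(3, -1))), 2) = Pow(Add(7, Mul(Rational(1, 2), Rational(1, 3))), 2) = Pow(Add(7, Rational(1, 6)), 2) = Pow(Rational(43, 6), 2) = Rational(1849, 36) ≈ 51.361)
Pow(Add(-318, Mul(y, Function('p')(-4, 3))), 2) = Pow(Add(-318, Mul(Rational(1849, 36), Mul(2, 3, Add(3, -4)))), 2) = Pow(Add(-318, Mul(Rational(1849, 36), Mul(2, 3, -1))), 2) = Pow(Add(-318, Mul(Rational(1849, 36), -6)), 2) = Pow(Add(-318, Rational(-1849, 6)), 2) = Pow(Rational(-3757, 6), 2) = Rational(14115049, 36)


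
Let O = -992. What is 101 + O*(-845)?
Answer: 838341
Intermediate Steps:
101 + O*(-845) = 101 - 992*(-845) = 101 + 838240 = 838341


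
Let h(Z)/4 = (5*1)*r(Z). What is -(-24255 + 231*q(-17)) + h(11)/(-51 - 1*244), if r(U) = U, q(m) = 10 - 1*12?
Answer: 1458259/59 ≈ 24716.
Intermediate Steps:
q(m) = -2 (q(m) = 10 - 12 = -2)
h(Z) = 20*Z (h(Z) = 4*((5*1)*Z) = 4*(5*Z) = 20*Z)
-(-24255 + 231*q(-17)) + h(11)/(-51 - 1*244) = -231/(1/(-2 - 105)) + (20*11)/(-51 - 1*244) = -231/(1/(-107)) + 220/(-51 - 244) = -231/(-1/107) + 220/(-295) = -231*(-107) + 220*(-1/295) = 24717 - 44/59 = 1458259/59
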